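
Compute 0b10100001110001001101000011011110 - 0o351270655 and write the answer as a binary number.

0b10011110000111110101111100110001

0o351270655 = 0b11101001010111000110101101 in binary.
Subtract column by column in base 2:
  0-1 → 1 (borrow)
  1-0-1 → 0
  1-1 → 0
  1-1 → 0
  1-0 → 1
  0-1 → 1 (borrow)
  1-0-1 → 0
  1-1 → 0
  0-1 → 1 (borrow)
  0-0-1 → 1 (borrow)
  0-0-1 → 1 (borrow)
  0-0-1 → 1 (borrow)
  1-1-1 → 1 (borrow)
  0-1-1 → 0 (borrow)
  1-1-1 → 1 (borrow)
  1-0-1 → 0
  0-1 → 1 (borrow)
  0-0-1 → 1 (borrow)
  1-1-1 → 1 (borrow)
  0-0-1 → 1 (borrow)
  0-0-1 → 1 (borrow)
  0-1-1 → 0 (borrow)
  1-0-1 → 0
  1-1 → 0
  1-1 → 0
  0-1 → 1 (borrow)
  0-0-1 → 1 (borrow)
  0-0-1 → 1 (borrow)
  0-0-1 → 1 (borrow)
  1-0-1 → 0
  0-0 → 0
  1-0 → 1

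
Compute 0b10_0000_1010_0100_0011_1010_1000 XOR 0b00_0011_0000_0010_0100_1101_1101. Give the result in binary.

0b10001110100110011101110101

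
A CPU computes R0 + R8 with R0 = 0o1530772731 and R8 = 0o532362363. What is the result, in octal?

Add column by column in base 8, right to left:
  1+3 = 4
  3+6 = 1 carry 1
  7+3+1 = 3 carry 1
  2+2+1 = 5
  7+6 = 5 carry 1
  7+3+1 = 3 carry 1
  0+2+1 = 3
  3+3 = 6
  5+5 = 2 carry 1
  1+0+1 = 2

0o2263355314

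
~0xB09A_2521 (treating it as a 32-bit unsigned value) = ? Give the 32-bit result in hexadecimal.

0x4F65DADE

Each hex digit d becomes F−d:
  B→4, 0→F, 9→6, A→5, 2→D, 5→A, 2→D, 1→E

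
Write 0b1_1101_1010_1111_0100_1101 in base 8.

Group the bits in threes: 111 011 010 111 101 001 101 → 7327515.

0o7327515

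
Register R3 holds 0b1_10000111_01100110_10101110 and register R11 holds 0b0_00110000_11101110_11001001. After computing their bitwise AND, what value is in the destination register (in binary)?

0b0000000000110011010001000

AND bit by bit (1 only where both bits are 1):
  1100001110110011010101110
& 0001100001110111011001001
= 0000000000110011010001000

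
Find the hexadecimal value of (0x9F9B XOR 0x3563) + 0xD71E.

0x18216

First 0x9F9B XOR 0x3563 = 0xAAF8.
Add column by column in base 16, right to left:
  8+E = 6 carry 1
  F+1+1 = 1 carry 1
  A+7+1 = 2 carry 1
  A+D+1 = 8 carry 1
  final carry 1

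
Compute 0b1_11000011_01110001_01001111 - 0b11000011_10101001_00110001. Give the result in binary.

Subtract column by column in base 2:
  1-1 → 0
  1-0 → 1
  1-0 → 1
  1-0 → 1
  0-1 → 1 (borrow)
  0-1-1 → 0 (borrow)
  1-0-1 → 0
  0-0 → 0
  1-1 → 0
  0-0 → 0
  0-0 → 0
  0-1 → 1 (borrow)
  1-0-1 → 0
  1-1 → 0
  1-0 → 1
  0-1 → 1 (borrow)
  1-1-1 → 1 (borrow)
  1-1-1 → 1 (borrow)
  0-0-1 → 1 (borrow)
  0-0-1 → 1 (borrow)
  0-0-1 → 1 (borrow)
  0-0-1 → 1 (borrow)
  1-1-1 → 1 (borrow)
  1-1-1 → 1 (borrow)
  1-0-1 → 0

0b111111111100100000011110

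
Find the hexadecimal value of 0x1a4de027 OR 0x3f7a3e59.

0x3f7ffe7f

OR each hex digit independently (no carries):
  1|3=3, a|f=f, 4|7=7, d|a=f, e|3=f, 0|e=e, 2|5=7, 7|9=f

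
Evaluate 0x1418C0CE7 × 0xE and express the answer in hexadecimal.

Multiply each base-16 digit by 14, carrying:
  7×14 = 98 → write 2 carry 6
  E×14+6 = 202 → write A carry 12
  C×14+12 = 180 → write 4 carry 11
  0×14+11 = 11 → write B
  C×14 = 168 → write 8 carry 10
  8×14+10 = 122 → write A carry 7
  1×14+7 = 21 → write 5 carry 1
  4×14+1 = 57 → write 9 carry 3
  1×14+3 = 17 → write 1 carry 1
  remaining carry: 1

0x1195A8B4A2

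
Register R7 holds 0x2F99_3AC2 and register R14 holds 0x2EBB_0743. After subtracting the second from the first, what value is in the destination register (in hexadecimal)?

0xDE337F

Subtract column by column in base 16:
  2-3 → F (borrow)
  C-4-1 → 7
  A-7 → 3
  3-0 → 3
  9-B → E (borrow)
  9-B-1 → D (borrow)
  F-E-1 → 0
  2-2 → 0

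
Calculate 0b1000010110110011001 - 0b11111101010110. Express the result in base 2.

0b111110111001000011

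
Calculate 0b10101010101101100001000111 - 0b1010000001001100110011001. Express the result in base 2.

0b1011010100011111010101110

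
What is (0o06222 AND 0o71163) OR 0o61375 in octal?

0o61377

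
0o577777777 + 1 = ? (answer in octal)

The trailing 8 digits are 7 (max in base 8), so adding 1 cascades: they roll to 0 and the next digit up increments.

0o600000000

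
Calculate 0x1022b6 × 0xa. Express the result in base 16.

0xa15b1c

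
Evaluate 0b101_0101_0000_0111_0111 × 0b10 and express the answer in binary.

Multiply each base-2 digit by 2, carrying:
  1×2 = 2 → write 0 carry 1
  1×2+1 = 3 → write 1 carry 1
  1×2+1 = 3 → write 1 carry 1
  0×2+1 = 1 → write 1
  1×2 = 2 → write 0 carry 1
  1×2+1 = 3 → write 1 carry 1
  1×2+1 = 3 → write 1 carry 1
  0×2+1 = 1 → write 1
  0×2 = 0 → write 0
  0×2 = 0 → write 0
  0×2 = 0 → write 0
  0×2 = 0 → write 0
  1×2 = 2 → write 0 carry 1
  0×2+1 = 1 → write 1
  1×2 = 2 → write 0 carry 1
  0×2+1 = 1 → write 1
  1×2 = 2 → write 0 carry 1
  0×2+1 = 1 → write 1
  1×2 = 2 → write 0 carry 1
  remaining carry: 1

0b10101010000011101110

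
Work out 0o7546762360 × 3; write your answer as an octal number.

Multiply each base-8 digit by 3, carrying:
  0×3 = 0 → write 0
  6×3 = 18 → write 2 carry 2
  3×3+2 = 11 → write 3 carry 1
  2×3+1 = 7 → write 7
  6×3 = 18 → write 2 carry 2
  7×3+2 = 23 → write 7 carry 2
  6×3+2 = 20 → write 4 carry 2
  4×3+2 = 14 → write 6 carry 1
  5×3+1 = 16 → write 0 carry 2
  7×3+2 = 23 → write 7 carry 2
  remaining carry: 2

0o27064727320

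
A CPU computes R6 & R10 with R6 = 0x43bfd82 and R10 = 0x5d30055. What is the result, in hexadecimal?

0x4130000

AND each hex digit independently (no carries):
  4&5=4, 3&d=1, b&3=3, f&0=0, d&0=0, 8&5=0, 2&5=0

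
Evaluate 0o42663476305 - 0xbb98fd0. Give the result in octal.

0xbb98fd0 = 0o1356307720 in octal.
Subtract column by column in base 8:
  5-0 → 5
  0-2 → 6 (borrow)
  3-7-1 → 3 (borrow)
  6-7-1 → 6 (borrow)
  7-0-1 → 6
  4-3 → 1
  3-6 → 5 (borrow)
  6-5-1 → 0
  6-3 → 3
  2-1 → 1
  4-0 → 4

0o41305166365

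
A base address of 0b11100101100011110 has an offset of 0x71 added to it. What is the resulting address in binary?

0x71 = 0b1110001 in binary.
Add column by column in base 2, right to left:
  0+1 = 1
  1+0 = 1
  1+0 = 1
  1+0 = 1
  1+1 = 0 carry 1
  0+1+1 = 0 carry 1
  0+1+1 = 0 carry 1
  0+0+1 = 1
  1+0 = 1
  1+0 = 1
  0+0 = 0
  1+0 = 1
  0+0 = 0
  0+0 = 0
  1+0 = 1
  1+0 = 1
  1+0 = 1

0b11100101110001111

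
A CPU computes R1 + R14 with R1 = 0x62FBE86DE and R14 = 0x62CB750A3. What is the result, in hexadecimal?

Add column by column in base 16, right to left:
  E+3 = 1 carry 1
  D+A+1 = 8 carry 1
  6+0+1 = 7
  8+5 = D
  E+7 = 5 carry 1
  B+B+1 = 7 carry 1
  F+C+1 = C carry 1
  2+2+1 = 5
  6+6 = C

0xC5C75D781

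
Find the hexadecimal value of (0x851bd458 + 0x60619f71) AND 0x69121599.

Add column by column in base 16, right to left:
  8+1 = 9
  5+7 = c
  4+f = 3 carry 1
  d+9+1 = 7 carry 1
  b+1+1 = d
  1+6 = 7
  5+0 = 5
  8+6 = e
Sum = 0xe57d73c9; now AND with 0x69121599:
  e&6=6, 5&9=1, 7&1=1, d&2=0, 7&1=1, 3&5=1, c&9=8, 9&9=9

0x61101189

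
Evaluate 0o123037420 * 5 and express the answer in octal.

0o637235520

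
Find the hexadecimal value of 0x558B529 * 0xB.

0x3ACFC8C3

Multiply each base-16 digit by 11, carrying:
  9×11 = 99 → write 3 carry 6
  2×11+6 = 28 → write C carry 1
  5×11+1 = 56 → write 8 carry 3
  B×11+3 = 124 → write C carry 7
  8×11+7 = 95 → write F carry 5
  5×11+5 = 60 → write C carry 3
  5×11+3 = 58 → write A carry 3
  remaining carry: 3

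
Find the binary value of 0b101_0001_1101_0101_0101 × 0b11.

0b11110101011111111111

Multiply each base-2 digit by 3, carrying:
  1×3 = 3 → write 1 carry 1
  0×3+1 = 1 → write 1
  1×3 = 3 → write 1 carry 1
  0×3+1 = 1 → write 1
  1×3 = 3 → write 1 carry 1
  0×3+1 = 1 → write 1
  1×3 = 3 → write 1 carry 1
  0×3+1 = 1 → write 1
  1×3 = 3 → write 1 carry 1
  0×3+1 = 1 → write 1
  1×3 = 3 → write 1 carry 1
  1×3+1 = 4 → write 0 carry 2
  1×3+2 = 5 → write 1 carry 2
  0×3+2 = 2 → write 0 carry 1
  0×3+1 = 1 → write 1
  0×3 = 0 → write 0
  1×3 = 3 → write 1 carry 1
  0×3+1 = 1 → write 1
  1×3 = 3 → write 1 carry 1
  remaining carry: 1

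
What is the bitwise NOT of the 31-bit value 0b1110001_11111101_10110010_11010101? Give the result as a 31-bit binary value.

Invert each bit: 1110001111111011011001011010101 → 0001110000000100100110100101010.

0b0001110000000100100110100101010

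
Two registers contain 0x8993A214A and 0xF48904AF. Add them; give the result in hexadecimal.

0x98DC325F9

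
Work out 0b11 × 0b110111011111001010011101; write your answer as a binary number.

Multiply each base-2 digit by 3, carrying:
  1×3 = 3 → write 1 carry 1
  0×3+1 = 1 → write 1
  1×3 = 3 → write 1 carry 1
  1×3+1 = 4 → write 0 carry 2
  1×3+2 = 5 → write 1 carry 2
  0×3+2 = 2 → write 0 carry 1
  0×3+1 = 1 → write 1
  1×3 = 3 → write 1 carry 1
  0×3+1 = 1 → write 1
  1×3 = 3 → write 1 carry 1
  0×3+1 = 1 → write 1
  0×3 = 0 → write 0
  1×3 = 3 → write 1 carry 1
  1×3+1 = 4 → write 0 carry 2
  1×3+2 = 5 → write 1 carry 2
  1×3+2 = 5 → write 1 carry 2
  1×3+2 = 5 → write 1 carry 2
  0×3+2 = 2 → write 0 carry 1
  1×3+1 = 4 → write 0 carry 2
  1×3+2 = 5 → write 1 carry 2
  1×3+2 = 5 → write 1 carry 2
  0×3+2 = 2 → write 0 carry 1
  1×3+1 = 4 → write 0 carry 2
  1×3+2 = 5 → write 1 carry 2
  remaining carry: 10

0b10100110011101011111010111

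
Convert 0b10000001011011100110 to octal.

Group the bits in threes: 010 000 001 011 011 100 110 → 2013346.

0o2013346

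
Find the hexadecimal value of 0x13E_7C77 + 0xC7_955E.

0x20611D5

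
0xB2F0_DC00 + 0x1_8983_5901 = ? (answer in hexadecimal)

Add column by column in base 16, right to left:
  0+1 = 1
  0+0 = 0
  C+9 = 5 carry 1
  D+5+1 = 3 carry 1
  0+3+1 = 4
  F+8 = 7 carry 1
  2+9+1 = C
  B+8 = 3 carry 1
  0+1+1 = 2

0x23C743501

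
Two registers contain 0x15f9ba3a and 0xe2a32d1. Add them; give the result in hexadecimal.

Add column by column in base 16, right to left:
  a+1 = b
  3+d = 0 carry 1
  a+2+1 = d
  b+3 = e
  9+a = 3 carry 1
  f+2+1 = 2 carry 1
  5+e+1 = 4 carry 1
  1+0+1 = 2

0x2423ed0b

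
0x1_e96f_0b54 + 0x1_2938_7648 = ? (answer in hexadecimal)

Add column by column in base 16, right to left:
  4+8 = c
  5+4 = 9
  b+6 = 1 carry 1
  0+7+1 = 8
  f+8 = 7 carry 1
  6+3+1 = a
  9+9 = 2 carry 1
  e+2+1 = 1 carry 1
  1+1+1 = 3

0x312a7819c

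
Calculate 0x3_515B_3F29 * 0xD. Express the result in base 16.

Multiply each base-16 digit by 13, carrying:
  9×13 = 117 → write 5 carry 7
  2×13+7 = 33 → write 1 carry 2
  F×13+2 = 197 → write 5 carry 12
  3×13+12 = 51 → write 3 carry 3
  B×13+3 = 146 → write 2 carry 9
  5×13+9 = 74 → write A carry 4
  1×13+4 = 17 → write 1 carry 1
  5×13+1 = 66 → write 2 carry 4
  3×13+4 = 43 → write B carry 2
  remaining carry: 2

0x2B21A23515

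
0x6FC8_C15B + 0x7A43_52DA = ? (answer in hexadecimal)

0xEA0C1435

Add column by column in base 16, right to left:
  B+A = 5 carry 1
  5+D+1 = 3 carry 1
  1+2+1 = 4
  C+5 = 1 carry 1
  8+3+1 = C
  C+4 = 0 carry 1
  F+A+1 = A carry 1
  6+7+1 = E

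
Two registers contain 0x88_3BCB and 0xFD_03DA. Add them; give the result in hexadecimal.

Add column by column in base 16, right to left:
  B+A = 5 carry 1
  C+D+1 = A carry 1
  B+3+1 = F
  3+0 = 3
  8+D = 5 carry 1
  8+F+1 = 8 carry 1
  final carry 1

0x1853FA5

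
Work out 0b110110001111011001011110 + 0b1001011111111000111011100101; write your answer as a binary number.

Add column by column in base 2, right to left:
  0+1 = 1
  1+0 = 1
  1+1 = 0 carry 1
  1+0+1 = 0 carry 1
  1+0+1 = 0 carry 1
  0+1+1 = 0 carry 1
  1+1+1 = 1 carry 1
  0+1+1 = 0 carry 1
  0+0+1 = 1
  1+1 = 0 carry 1
  1+1+1 = 1 carry 1
  0+1+1 = 0 carry 1
  1+0+1 = 0 carry 1
  1+0+1 = 0 carry 1
  1+0+1 = 0 carry 1
  1+1+1 = 1 carry 1
  0+1+1 = 0 carry 1
  0+1+1 = 0 carry 1
  0+1+1 = 0 carry 1
  1+1+1 = 1 carry 1
  1+1+1 = 1 carry 1
  0+1+1 = 0 carry 1
  1+1+1 = 1 carry 1
  1+0+1 = 0 carry 1
  0+1+1 = 0 carry 1
  0+0+1 = 1
  0+0 = 0
  0+1 = 1

0b1010010110001000010101000011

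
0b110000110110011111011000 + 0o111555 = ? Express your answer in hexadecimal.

0xc3fb45

0b110000110110011111011000 = 0xc367d8 in hexadecimal.
0o111555 = 0x936d in hexadecimal.
Add column by column in base 16, right to left:
  8+d = 5 carry 1
  d+6+1 = 4 carry 1
  7+3+1 = b
  6+9 = f
  3+0 = 3
  c+0 = c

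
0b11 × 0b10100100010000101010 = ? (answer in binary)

Multiply each base-2 digit by 3, carrying:
  0×3 = 0 → write 0
  1×3 = 3 → write 1 carry 1
  0×3+1 = 1 → write 1
  1×3 = 3 → write 1 carry 1
  0×3+1 = 1 → write 1
  1×3 = 3 → write 1 carry 1
  0×3+1 = 1 → write 1
  0×3 = 0 → write 0
  0×3 = 0 → write 0
  0×3 = 0 → write 0
  1×3 = 3 → write 1 carry 1
  0×3+1 = 1 → write 1
  0×3 = 0 → write 0
  0×3 = 0 → write 0
  1×3 = 3 → write 1 carry 1
  0×3+1 = 1 → write 1
  0×3 = 0 → write 0
  1×3 = 3 → write 1 carry 1
  0×3+1 = 1 → write 1
  1×3 = 3 → write 1 carry 1
  remaining carry: 1

0b111101100110001111110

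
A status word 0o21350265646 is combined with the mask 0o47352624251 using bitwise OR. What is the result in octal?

0o67352665657

OR each oct digit independently (no carries):
  2|4=6, 1|7=7, 3|3=3, 5|5=5, 0|2=2, 2|6=6, 6|2=6, 5|4=5, 6|2=6, 4|5=5, 6|1=7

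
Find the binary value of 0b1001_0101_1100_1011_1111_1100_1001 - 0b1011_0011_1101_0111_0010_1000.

0b1000101010001110100010100001

Subtract column by column in base 2:
  1-0 → 1
  0-0 → 0
  0-0 → 0
  1-1 → 0
  0-0 → 0
  0-1 → 1 (borrow)
  1-0-1 → 0
  1-0 → 1
  1-1 → 0
  1-1 → 0
  1-1 → 0
  1-0 → 1
  1-1 → 0
  1-0 → 1
  0-1 → 1 (borrow)
  1-1-1 → 1 (borrow)
  0-1-1 → 0 (borrow)
  0-1-1 → 0 (borrow)
  1-0-1 → 0
  1-0 → 1
  1-1 → 0
  0-1 → 1 (borrow)
  1-0-1 → 0
  0-1 → 1 (borrow)
  1-0-1 → 0
  0-0 → 0
  0-0 → 0
  1-0 → 1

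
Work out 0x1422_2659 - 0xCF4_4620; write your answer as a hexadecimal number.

0x72DE039

Subtract column by column in base 16:
  9-0 → 9
  5-2 → 3
  6-6 → 0
  2-4 → E (borrow)
  2-4-1 → D (borrow)
  2-F-1 → 2 (borrow)
  4-C-1 → 7 (borrow)
  1-0-1 → 0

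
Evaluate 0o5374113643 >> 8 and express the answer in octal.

0o12770227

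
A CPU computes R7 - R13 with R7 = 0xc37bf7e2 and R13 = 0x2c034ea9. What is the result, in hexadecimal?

Subtract column by column in base 16:
  2-9 → 9 (borrow)
  e-a-1 → 3
  7-e → 9 (borrow)
  f-4-1 → a
  b-3 → 8
  7-0 → 7
  3-c → 7 (borrow)
  c-2-1 → 9

0x9778a939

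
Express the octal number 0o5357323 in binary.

0b101011101111011010011

Each octal digit is 3 bits: 5=101 3=011 5=101 7=111 3=011 2=010 3=011.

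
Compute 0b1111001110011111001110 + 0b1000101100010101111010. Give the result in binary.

0b10111111010110101001000

Add column by column in base 2, right to left:
  0+0 = 0
  1+1 = 0 carry 1
  1+0+1 = 0 carry 1
  1+1+1 = 1 carry 1
  0+1+1 = 0 carry 1
  0+1+1 = 0 carry 1
  1+1+1 = 1 carry 1
  1+0+1 = 0 carry 1
  1+1+1 = 1 carry 1
  1+0+1 = 0 carry 1
  1+1+1 = 1 carry 1
  0+0+1 = 1
  0+0 = 0
  1+0 = 1
  1+1 = 0 carry 1
  1+1+1 = 1 carry 1
  0+0+1 = 1
  0+1 = 1
  1+0 = 1
  1+0 = 1
  1+0 = 1
  1+1 = 0 carry 1
  final carry 1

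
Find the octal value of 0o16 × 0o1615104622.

Multiply each base-8 digit by 14, carrying:
  2×14 = 28 → write 4 carry 3
  2×14+3 = 31 → write 7 carry 3
  6×14+3 = 87 → write 7 carry 10
  4×14+10 = 66 → write 2 carry 8
  0×14+8 = 8 → write 0 carry 1
  1×14+1 = 15 → write 7 carry 1
  5×14+1 = 71 → write 7 carry 8
  1×14+8 = 22 → write 6 carry 2
  6×14+2 = 86 → write 6 carry 10
  1×14+10 = 24 → write 0 carry 3
  remaining carry: 3

0o30667702774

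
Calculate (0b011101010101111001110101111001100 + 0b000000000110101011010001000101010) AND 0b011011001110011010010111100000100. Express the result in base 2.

0b11001001100000000000110100000100

Add column by column in base 2, right to left:
  0+0 = 0
  0+1 = 1
  1+0 = 1
  1+1 = 0 carry 1
  0+0+1 = 1
  0+1 = 1
  1+0 = 1
  1+0 = 1
  1+0 = 1
  1+1 = 0 carry 1
  0+0+1 = 1
  1+0 = 1
  0+0 = 0
  1+1 = 0 carry 1
  1+0+1 = 0 carry 1
  1+1+1 = 1 carry 1
  0+1+1 = 0 carry 1
  0+0+1 = 1
  1+1 = 0 carry 1
  1+0+1 = 0 carry 1
  1+1+1 = 1 carry 1
  1+0+1 = 0 carry 1
  0+1+1 = 0 carry 1
  1+1+1 = 1 carry 1
  0+0+1 = 1
  1+0 = 1
  0+0 = 0
  1+0 = 1
  0+0 = 0
  1+0 = 1
  1+0 = 1
  1+0 = 1
Sum = 0b11101011100100101000110111110110; now AND with 0b011011001110011010010111100000100:
  011101011100100101000110111110110
& 011011001110011010010111100000100
= 011001001100000000000110100000100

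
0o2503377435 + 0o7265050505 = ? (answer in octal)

0o11770450142

Add column by column in base 8, right to left:
  5+5 = 2 carry 1
  3+0+1 = 4
  4+5 = 1 carry 1
  7+0+1 = 0 carry 1
  7+5+1 = 5 carry 1
  3+0+1 = 4
  3+5 = 0 carry 1
  0+6+1 = 7
  5+2 = 7
  2+7 = 1 carry 1
  final carry 1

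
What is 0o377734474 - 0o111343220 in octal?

0o266371254

Subtract column by column in base 8:
  4-0 → 4
  7-2 → 5
  4-2 → 2
  4-3 → 1
  3-4 → 7 (borrow)
  7-3-1 → 3
  7-1 → 6
  7-1 → 6
  3-1 → 2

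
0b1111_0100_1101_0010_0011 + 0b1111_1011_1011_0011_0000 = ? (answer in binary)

0b111110000100001010011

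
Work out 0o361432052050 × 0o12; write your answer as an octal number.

Multiply each base-8 digit by 10, carrying:
  0×10 = 0 → write 0
  5×10 = 50 → write 2 carry 6
  0×10+6 = 6 → write 6
  2×10 = 20 → write 4 carry 2
  5×10+2 = 52 → write 4 carry 6
  0×10+6 = 6 → write 6
  2×10 = 20 → write 4 carry 2
  3×10+2 = 32 → write 0 carry 4
  4×10+4 = 44 → write 4 carry 5
  1×10+5 = 15 → write 7 carry 1
  6×10+1 = 61 → write 5 carry 7
  3×10+7 = 37 → write 5 carry 4
  remaining carry: 4

0o4557404644620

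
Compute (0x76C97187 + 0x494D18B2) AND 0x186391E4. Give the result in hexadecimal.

Add column by column in base 16, right to left:
  7+2 = 9
  8+B = 3 carry 1
  1+8+1 = A
  7+1 = 8
  9+D = 6 carry 1
  C+4+1 = 1 carry 1
  6+9+1 = 0 carry 1
  7+4+1 = C
Sum = 0xC0168A39; now AND with 0x186391E4:
  C&1=0, 0&8=0, 1&6=0, 6&3=2, 8&9=8, A&1=0, 3&E=2, 9&4=0

0x28020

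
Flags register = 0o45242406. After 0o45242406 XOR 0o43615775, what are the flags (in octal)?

0o06457373

XOR each oct digit independently (no carries):
  4^4=0, 5^3=6, 2^6=4, 4^1=5, 2^5=7, 4^7=3, 0^7=7, 6^5=3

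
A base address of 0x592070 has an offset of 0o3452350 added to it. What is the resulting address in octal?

0x592070 = 0o26220160 in octal.
Add column by column in base 8, right to left:
  0+0 = 0
  6+5 = 3 carry 1
  1+3+1 = 5
  0+2 = 2
  2+5 = 7
  2+4 = 6
  6+3 = 1 carry 1
  2+0+1 = 3

0o31672530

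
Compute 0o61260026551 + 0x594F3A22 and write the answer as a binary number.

0o61260026551 = 0b110001010110000000010110101101001 in binary.
0x594F3A22 = 0b1011001010011110011101000100010 in binary.
Add column by column in base 2, right to left:
  1+0 = 1
  0+1 = 1
  0+0 = 0
  1+0 = 1
  0+0 = 0
  1+1 = 0 carry 1
  1+0+1 = 0 carry 1
  0+0+1 = 1
  1+0 = 1
  0+1 = 1
  1+0 = 1
  1+1 = 0 carry 1
  0+1+1 = 0 carry 1
  1+1+1 = 1 carry 1
  0+0+1 = 1
  0+0 = 0
  0+1 = 1
  0+1 = 1
  0+1 = 1
  0+1 = 1
  0+0 = 0
  0+0 = 0
  1+1 = 0 carry 1
  1+0+1 = 0 carry 1
  0+1+1 = 0 carry 1
  1+0+1 = 0 carry 1
  0+0+1 = 1
  1+1 = 0 carry 1
  0+1+1 = 0 carry 1
  0+0+1 = 1
  0+1 = 1
  1+0 = 1
  1+0 = 1

0b111100100000011110110011110001011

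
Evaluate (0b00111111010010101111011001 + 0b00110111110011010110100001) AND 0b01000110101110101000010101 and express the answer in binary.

Add column by column in base 2, right to left:
  1+1 = 0 carry 1
  0+0+1 = 1
  0+0 = 0
  1+0 = 1
  1+0 = 1
  0+1 = 1
  1+0 = 1
  1+1 = 0 carry 1
  1+1+1 = 1 carry 1
  1+0+1 = 0 carry 1
  0+1+1 = 0 carry 1
  1+0+1 = 0 carry 1
  0+1+1 = 0 carry 1
  1+1+1 = 1 carry 1
  0+0+1 = 1
  0+0 = 0
  1+1 = 0 carry 1
  0+1+1 = 0 carry 1
  1+1+1 = 1 carry 1
  1+1+1 = 1 carry 1
  1+1+1 = 1 carry 1
  1+0+1 = 0 carry 1
  1+1+1 = 1 carry 1
  1+1+1 = 1 carry 1
  final carry 1
Sum = 0b1110111000110000101111010; now AND with 0b01000110101110101000010101:
  01110111000110000101111010
& 01000110101110101000010101
= 01000110000110000000010000

0b1000110000110000000010000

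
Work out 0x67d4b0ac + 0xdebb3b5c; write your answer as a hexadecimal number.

Add column by column in base 16, right to left:
  c+c = 8 carry 1
  a+5+1 = 0 carry 1
  0+b+1 = c
  b+3 = e
  4+b = f
  d+b = 8 carry 1
  7+e+1 = 6 carry 1
  6+d+1 = 4 carry 1
  final carry 1

0x1468fec08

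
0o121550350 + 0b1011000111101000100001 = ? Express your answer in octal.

0b1011000111101000100001 = 0o13075041 in octal.
Add column by column in base 8, right to left:
  0+1 = 1
  5+4 = 1 carry 1
  3+0+1 = 4
  0+5 = 5
  5+7 = 4 carry 1
  5+0+1 = 6
  1+3 = 4
  2+1 = 3
  1+0 = 1

0o134645411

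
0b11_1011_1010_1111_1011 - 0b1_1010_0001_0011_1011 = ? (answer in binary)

0b100001100111000000

Subtract column by column in base 2:
  1-1 → 0
  1-1 → 0
  0-0 → 0
  1-1 → 0
  1-1 → 0
  1-1 → 0
  1-0 → 1
  1-0 → 1
  0-1 → 1 (borrow)
  1-0-1 → 0
  0-0 → 0
  1-0 → 1
  1-0 → 1
  1-1 → 0
  0-0 → 0
  1-1 → 0
  1-1 → 0
  1-0 → 1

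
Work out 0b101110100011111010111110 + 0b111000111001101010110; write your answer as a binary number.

Add column by column in base 2, right to left:
  0+0 = 0
  1+1 = 0 carry 1
  1+1+1 = 1 carry 1
  1+0+1 = 0 carry 1
  1+1+1 = 1 carry 1
  1+0+1 = 0 carry 1
  0+1+1 = 0 carry 1
  1+0+1 = 0 carry 1
  0+1+1 = 0 carry 1
  1+1+1 = 1 carry 1
  1+0+1 = 0 carry 1
  1+0+1 = 0 carry 1
  1+1+1 = 1 carry 1
  1+1+1 = 1 carry 1
  0+1+1 = 0 carry 1
  0+0+1 = 1
  0+0 = 0
  1+0 = 1
  0+1 = 1
  1+1 = 0 carry 1
  1+1+1 = 1 carry 1
  1+0+1 = 0 carry 1
  0+0+1 = 1
  1+0 = 1

0b110101101011001000010100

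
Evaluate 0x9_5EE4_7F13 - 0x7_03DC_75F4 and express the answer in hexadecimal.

Subtract column by column in base 16:
  3-4 → F (borrow)
  1-F-1 → 1 (borrow)
  F-5-1 → 9
  7-7 → 0
  4-C → 8 (borrow)
  E-D-1 → 0
  E-3 → B
  5-0 → 5
  9-7 → 2

0x25B08091F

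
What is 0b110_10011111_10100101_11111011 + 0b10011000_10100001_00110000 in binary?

0b111001110000100011100101011

Add column by column in base 2, right to left:
  1+0 = 1
  1+0 = 1
  0+0 = 0
  1+0 = 1
  1+1 = 0 carry 1
  1+1+1 = 1 carry 1
  1+0+1 = 0 carry 1
  1+0+1 = 0 carry 1
  1+1+1 = 1 carry 1
  0+0+1 = 1
  1+0 = 1
  0+0 = 0
  0+0 = 0
  1+1 = 0 carry 1
  0+0+1 = 1
  1+1 = 0 carry 1
  1+0+1 = 0 carry 1
  1+0+1 = 0 carry 1
  1+0+1 = 0 carry 1
  1+1+1 = 1 carry 1
  1+1+1 = 1 carry 1
  0+0+1 = 1
  0+0 = 0
  1+1 = 0 carry 1
  0+0+1 = 1
  1+0 = 1
  1+0 = 1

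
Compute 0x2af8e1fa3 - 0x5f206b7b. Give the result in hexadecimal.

Subtract column by column in base 16:
  3-b → 8 (borrow)
  a-7-1 → 2
  f-b → 4
  1-6 → b (borrow)
  e-0-1 → d
  8-2 → 6
  f-f → 0
  a-5 → 5
  2-0 → 2

0x2506db428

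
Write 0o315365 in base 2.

0b11001101011110101

Each octal digit is 3 bits: 3=011 1=001 5=101 3=011 6=110 5=101.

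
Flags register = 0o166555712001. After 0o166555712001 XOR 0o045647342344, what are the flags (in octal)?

0o123312450345

XOR each oct digit independently (no carries):
  1^0=1, 6^4=2, 6^5=3, 5^6=3, 5^4=1, 5^7=2, 7^3=4, 1^4=5, 2^2=0, 0^3=3, 0^4=4, 1^4=5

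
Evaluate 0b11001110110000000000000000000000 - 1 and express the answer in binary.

The trailing 22 digits are 0, so subtracting 1 borrows through: they become 1 and the next digit up decrements.

0b11001110101111111111111111111111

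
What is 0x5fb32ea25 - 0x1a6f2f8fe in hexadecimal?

Subtract column by column in base 16:
  5-e → 7 (borrow)
  2-f-1 → 2 (borrow)
  a-8-1 → 1
  e-f → f (borrow)
  2-2-1 → f (borrow)
  3-f-1 → 3 (borrow)
  b-6-1 → 4
  f-a → 5
  5-1 → 4

0x4543ff127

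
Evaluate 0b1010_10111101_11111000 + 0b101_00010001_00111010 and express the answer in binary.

Add column by column in base 2, right to left:
  0+0 = 0
  0+1 = 1
  0+0 = 0
  1+1 = 0 carry 1
  1+1+1 = 1 carry 1
  1+1+1 = 1 carry 1
  1+0+1 = 0 carry 1
  1+0+1 = 0 carry 1
  1+1+1 = 1 carry 1
  0+0+1 = 1
  1+0 = 1
  1+0 = 1
  1+1 = 0 carry 1
  1+0+1 = 0 carry 1
  0+0+1 = 1
  1+0 = 1
  0+1 = 1
  1+0 = 1
  0+1 = 1
  1+0 = 1

0b11111100111100110010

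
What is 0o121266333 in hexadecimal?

0x1456CDB

Each octal digit is 3 bits: 1=001 2=010 1=001 2=010 6=110 6=110 3=011 3=011 3=011.
Group the bits into nibbles: 0001 0100 0101 0110 1100 1101 1011 → 1456CDB.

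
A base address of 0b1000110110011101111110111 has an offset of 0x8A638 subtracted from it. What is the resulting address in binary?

0b1000100101001010110111111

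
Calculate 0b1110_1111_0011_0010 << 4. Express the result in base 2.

Left shift by 4: append 4 zero bits.

0b11101111001100100000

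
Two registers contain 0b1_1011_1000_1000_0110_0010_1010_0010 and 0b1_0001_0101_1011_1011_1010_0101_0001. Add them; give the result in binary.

0b101100111001000001110011110011

Add column by column in base 2, right to left:
  0+1 = 1
  1+0 = 1
  0+0 = 0
  0+0 = 0
  0+1 = 1
  1+0 = 1
  0+1 = 1
  1+0 = 1
  0+0 = 0
  1+1 = 0 carry 1
  0+0+1 = 1
  0+1 = 1
  0+1 = 1
  1+1 = 0 carry 1
  1+0+1 = 0 carry 1
  0+1+1 = 0 carry 1
  0+1+1 = 0 carry 1
  0+1+1 = 0 carry 1
  0+0+1 = 1
  1+1 = 0 carry 1
  0+1+1 = 0 carry 1
  0+0+1 = 1
  0+1 = 1
  1+0 = 1
  1+1 = 0 carry 1
  1+0+1 = 0 carry 1
  0+0+1 = 1
  1+0 = 1
  1+1 = 0 carry 1
  final carry 1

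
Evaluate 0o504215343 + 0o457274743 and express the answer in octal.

0o1163512306

Add column by column in base 8, right to left:
  3+3 = 6
  4+4 = 0 carry 1
  3+7+1 = 3 carry 1
  5+4+1 = 2 carry 1
  1+7+1 = 1 carry 1
  2+2+1 = 5
  4+7 = 3 carry 1
  0+5+1 = 6
  5+4 = 1 carry 1
  final carry 1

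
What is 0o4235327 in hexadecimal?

0x113ad7

Each octal digit is 3 bits: 4=100 2=010 3=011 5=101 3=011 2=010 7=111.
Group the bits into nibbles: 0001 0001 0011 1010 1101 0111 → 113ad7.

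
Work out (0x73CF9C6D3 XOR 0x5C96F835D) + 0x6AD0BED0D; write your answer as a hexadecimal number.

0x9A2A2329B

First 0x73CF9C6D3 XOR 0x5C96F835D = 0x2F596458E.
Add column by column in base 16, right to left:
  E+D = B carry 1
  8+0+1 = 9
  5+D = 2 carry 1
  4+E+1 = 3 carry 1
  6+B+1 = 2 carry 1
  9+0+1 = A
  5+D = 2 carry 1
  F+A+1 = A carry 1
  2+6+1 = 9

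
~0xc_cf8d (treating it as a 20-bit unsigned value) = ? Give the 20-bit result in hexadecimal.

Each hex digit d becomes f−d:
  c→3, c→3, f→0, 8→7, d→2

0x33072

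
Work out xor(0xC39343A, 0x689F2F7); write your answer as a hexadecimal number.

XOR each hex digit independently (no carries):
  C^6=A, 3^8=B, 9^9=0, 3^F=C, 4^2=6, 3^F=C, A^7=D

0xAB0C6CD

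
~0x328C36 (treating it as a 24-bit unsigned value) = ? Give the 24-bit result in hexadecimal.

Each hex digit d becomes F−d:
  3→C, 2→D, 8→7, C→3, 3→C, 6→9

0xCD73C9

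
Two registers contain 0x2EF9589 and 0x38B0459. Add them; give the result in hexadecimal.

0x67A99E2

Add column by column in base 16, right to left:
  9+9 = 2 carry 1
  8+5+1 = E
  5+4 = 9
  9+0 = 9
  F+B = A carry 1
  E+8+1 = 7 carry 1
  2+3+1 = 6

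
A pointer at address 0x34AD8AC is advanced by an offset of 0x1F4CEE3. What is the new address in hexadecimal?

0x53FA78F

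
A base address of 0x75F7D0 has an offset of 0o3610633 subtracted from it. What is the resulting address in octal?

0x75F7D0 = 0o35373720 in octal.
Subtract column by column in base 8:
  0-3 → 5 (borrow)
  2-3-1 → 6 (borrow)
  7-6-1 → 0
  3-0 → 3
  7-1 → 6
  3-6 → 5 (borrow)
  5-3-1 → 1
  3-0 → 3

0o31563065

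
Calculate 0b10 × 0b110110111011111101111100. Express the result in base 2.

0b1101101110111111011111000

Multiply each base-2 digit by 2, carrying:
  0×2 = 0 → write 0
  0×2 = 0 → write 0
  1×2 = 2 → write 0 carry 1
  1×2+1 = 3 → write 1 carry 1
  1×2+1 = 3 → write 1 carry 1
  1×2+1 = 3 → write 1 carry 1
  1×2+1 = 3 → write 1 carry 1
  0×2+1 = 1 → write 1
  1×2 = 2 → write 0 carry 1
  1×2+1 = 3 → write 1 carry 1
  1×2+1 = 3 → write 1 carry 1
  1×2+1 = 3 → write 1 carry 1
  1×2+1 = 3 → write 1 carry 1
  1×2+1 = 3 → write 1 carry 1
  0×2+1 = 1 → write 1
  1×2 = 2 → write 0 carry 1
  1×2+1 = 3 → write 1 carry 1
  1×2+1 = 3 → write 1 carry 1
  0×2+1 = 1 → write 1
  1×2 = 2 → write 0 carry 1
  1×2+1 = 3 → write 1 carry 1
  0×2+1 = 1 → write 1
  1×2 = 2 → write 0 carry 1
  1×2+1 = 3 → write 1 carry 1
  remaining carry: 1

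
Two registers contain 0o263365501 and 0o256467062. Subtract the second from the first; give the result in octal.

Subtract column by column in base 8:
  1-2 → 7 (borrow)
  0-6-1 → 1 (borrow)
  5-0-1 → 4
  5-7 → 6 (borrow)
  6-6-1 → 7 (borrow)
  3-4-1 → 6 (borrow)
  3-6-1 → 4 (borrow)
  6-5-1 → 0
  2-2 → 0

0o4676417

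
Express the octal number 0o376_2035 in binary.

Each octal digit is 3 bits: 3=011 7=111 6=110 2=010 0=000 3=011 5=101.

0b11111110010000011101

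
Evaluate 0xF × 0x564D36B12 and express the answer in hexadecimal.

0x50E863460E

Multiply each base-16 digit by 15, carrying:
  2×15 = 30 → write E carry 1
  1×15+1 = 16 → write 0 carry 1
  B×15+1 = 166 → write 6 carry 10
  6×15+10 = 100 → write 4 carry 6
  3×15+6 = 51 → write 3 carry 3
  D×15+3 = 198 → write 6 carry 12
  4×15+12 = 72 → write 8 carry 4
  6×15+4 = 94 → write E carry 5
  5×15+5 = 80 → write 0 carry 5
  remaining carry: 5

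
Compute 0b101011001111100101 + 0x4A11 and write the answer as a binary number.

0b101111110111110110

0x4A11 = 0b100101000010001 in binary.
Add column by column in base 2, right to left:
  1+1 = 0 carry 1
  0+0+1 = 1
  1+0 = 1
  0+0 = 0
  0+1 = 1
  1+0 = 1
  1+0 = 1
  1+0 = 1
  1+0 = 1
  1+1 = 0 carry 1
  0+0+1 = 1
  0+1 = 1
  1+0 = 1
  1+0 = 1
  0+1 = 1
  1+0 = 1
  0+0 = 0
  1+0 = 1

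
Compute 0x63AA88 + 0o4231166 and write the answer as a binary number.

0b11101001101110011111110

0x63AA88 = 0b11000111010101010001000 in binary.
0o4231166 = 0b100010011001001110110 in binary.
Add column by column in base 2, right to left:
  0+0 = 0
  0+1 = 1
  0+1 = 1
  1+0 = 1
  0+1 = 1
  0+1 = 1
  0+1 = 1
  1+0 = 1
  0+0 = 0
  1+1 = 0 carry 1
  0+0+1 = 1
  1+0 = 1
  0+1 = 1
  1+1 = 0 carry 1
  0+0+1 = 1
  1+0 = 1
  1+1 = 0 carry 1
  1+0+1 = 0 carry 1
  0+0+1 = 1
  0+0 = 0
  0+1 = 1
  1+0 = 1
  1+0 = 1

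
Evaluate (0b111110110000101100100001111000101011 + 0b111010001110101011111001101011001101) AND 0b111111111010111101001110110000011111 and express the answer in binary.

0b111000111010011000001010100000011000

Add column by column in base 2, right to left:
  1+1 = 0 carry 1
  1+0+1 = 0 carry 1
  0+1+1 = 0 carry 1
  1+1+1 = 1 carry 1
  0+0+1 = 1
  1+0 = 1
  0+1 = 1
  0+1 = 1
  0+0 = 0
  1+1 = 0 carry 1
  1+0+1 = 0 carry 1
  1+1+1 = 1 carry 1
  1+1+1 = 1 carry 1
  0+0+1 = 1
  0+0 = 0
  0+1 = 1
  0+1 = 1
  1+1 = 0 carry 1
  0+1+1 = 0 carry 1
  0+1+1 = 0 carry 1
  1+0+1 = 0 carry 1
  1+1+1 = 1 carry 1
  0+0+1 = 1
  1+1 = 0 carry 1
  0+0+1 = 1
  0+1 = 1
  0+1 = 1
  0+1 = 1
  1+0 = 1
  1+0 = 1
  0+0 = 0
  1+1 = 0 carry 1
  1+0+1 = 0 carry 1
  1+1+1 = 1 carry 1
  1+1+1 = 1 carry 1
  1+1+1 = 1 carry 1
  final carry 1
Sum = 0b1111000111111011000011011100011111000; now AND with 0b111111111010111101001110110000011111:
  1111000111111011000011011100011111000
& 0111111111010111101001110110000011111
= 0111000111010011000001010100000011000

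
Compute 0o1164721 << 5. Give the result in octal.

5 bits is not a whole number of base-8 digits; in binary: 1001110100111010001 << 5 = 100111010011101000100000.

0o47235040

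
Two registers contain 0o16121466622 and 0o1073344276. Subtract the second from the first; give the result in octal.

0o15026122324

Subtract column by column in base 8:
  2-6 → 4 (borrow)
  2-7-1 → 2 (borrow)
  6-2-1 → 3
  6-4 → 2
  6-4 → 2
  4-3 → 1
  1-3 → 6 (borrow)
  2-7-1 → 2 (borrow)
  1-0-1 → 0
  6-1 → 5
  1-0 → 1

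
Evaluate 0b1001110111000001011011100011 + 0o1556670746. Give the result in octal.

0o2745704311

0b1001110111000001011011100011 = 0o1167013343 in octal.
Add column by column in base 8, right to left:
  3+6 = 1 carry 1
  4+4+1 = 1 carry 1
  3+7+1 = 3 carry 1
  3+0+1 = 4
  1+7 = 0 carry 1
  0+6+1 = 7
  7+6 = 5 carry 1
  6+5+1 = 4 carry 1
  1+5+1 = 7
  1+1 = 2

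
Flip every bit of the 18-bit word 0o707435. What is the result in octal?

Each oct digit d becomes 7−d:
  7→0, 0→7, 7→0, 4→3, 3→4, 5→2

0o070342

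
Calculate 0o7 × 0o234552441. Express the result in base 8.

Multiply each base-8 digit by 7, carrying:
  1×7 = 7 → write 7
  4×7 = 28 → write 4 carry 3
  4×7+3 = 31 → write 7 carry 3
  2×7+3 = 17 → write 1 carry 2
  5×7+2 = 37 → write 5 carry 4
  5×7+4 = 39 → write 7 carry 4
  4×7+4 = 32 → write 0 carry 4
  3×7+4 = 25 → write 1 carry 3
  2×7+3 = 17 → write 1 carry 2
  remaining carry: 2

0o2110751747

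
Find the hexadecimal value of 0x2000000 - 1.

The trailing 6 digits are 0, so subtracting 1 borrows through: they become F and the next digit up decrements.

0x1ffffff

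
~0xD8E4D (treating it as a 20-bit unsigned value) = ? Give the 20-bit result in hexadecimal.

0x271B2

Each hex digit d becomes F−d:
  D→2, 8→7, E→1, 4→B, D→2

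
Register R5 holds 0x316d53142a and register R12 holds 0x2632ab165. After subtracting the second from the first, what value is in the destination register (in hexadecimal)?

0x2f0a2862c5

Subtract column by column in base 16:
  a-5 → 5
  2-6 → c (borrow)
  4-1-1 → 2
  1-b → 6 (borrow)
  3-a-1 → 8 (borrow)
  5-2-1 → 2
  d-3 → a
  6-6 → 0
  1-2 → f (borrow)
  3-0-1 → 2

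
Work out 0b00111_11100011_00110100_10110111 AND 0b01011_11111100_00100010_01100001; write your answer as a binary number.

0b00011111000000010000000100001

AND bit by bit (1 only where both bits are 1):
  00111111000110011010010110111
& 01011111111000010001001100001
= 00011111000000010000000100001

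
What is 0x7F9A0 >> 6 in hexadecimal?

6 bits is not a whole number of base-16 digits; in binary: 1111111100110100000 >> 6 = 1111111100110.

0x1FE6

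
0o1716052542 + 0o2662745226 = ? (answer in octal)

Add column by column in base 8, right to left:
  2+6 = 0 carry 1
  4+2+1 = 7
  5+2 = 7
  2+5 = 7
  5+4 = 1 carry 1
  0+7+1 = 0 carry 1
  6+2+1 = 1 carry 1
  1+6+1 = 0 carry 1
  7+6+1 = 6 carry 1
  1+2+1 = 4

0o4601017770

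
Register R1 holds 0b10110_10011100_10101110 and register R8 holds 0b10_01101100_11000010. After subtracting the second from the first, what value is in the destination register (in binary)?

0b101000010111111101100

Subtract column by column in base 2:
  0-0 → 0
  1-1 → 0
  1-0 → 1
  1-0 → 1
  0-0 → 0
  1-0 → 1
  0-1 → 1 (borrow)
  1-1-1 → 1 (borrow)
  0-0-1 → 1 (borrow)
  0-0-1 → 1 (borrow)
  1-1-1 → 1 (borrow)
  1-1-1 → 1 (borrow)
  1-0-1 → 0
  0-1 → 1 (borrow)
  0-1-1 → 0 (borrow)
  1-0-1 → 0
  0-0 → 0
  1-1 → 0
  1-0 → 1
  0-0 → 0
  1-0 → 1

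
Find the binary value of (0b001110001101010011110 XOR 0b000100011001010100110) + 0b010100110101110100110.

First 0b001110001101010011110 XOR 0b000100011001010100110 = 0b001010010100000111000.
Add column by column in base 2, right to left:
  0+0 = 0
  0+1 = 1
  0+1 = 1
  1+0 = 1
  1+0 = 1
  1+1 = 0 carry 1
  0+0+1 = 1
  0+1 = 1
  0+1 = 1
  0+1 = 1
  0+0 = 0
  1+1 = 0 carry 1
  0+0+1 = 1
  1+1 = 0 carry 1
  0+1+1 = 0 carry 1
  0+0+1 = 1
  1+0 = 1
  0+1 = 1
  1+0 = 1
  0+1 = 1

0b11111001001111011110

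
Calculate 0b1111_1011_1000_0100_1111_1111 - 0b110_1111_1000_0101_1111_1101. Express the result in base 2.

0b100010111111111100000010

Subtract column by column in base 2:
  1-1 → 0
  1-0 → 1
  1-1 → 0
  1-1 → 0
  1-1 → 0
  1-1 → 0
  1-1 → 0
  1-1 → 0
  0-1 → 1 (borrow)
  0-0-1 → 1 (borrow)
  1-1-1 → 1 (borrow)
  0-0-1 → 1 (borrow)
  0-0-1 → 1 (borrow)
  0-0-1 → 1 (borrow)
  0-0-1 → 1 (borrow)
  1-1-1 → 1 (borrow)
  1-1-1 → 1 (borrow)
  1-1-1 → 1 (borrow)
  0-1-1 → 0 (borrow)
  1-1-1 → 1 (borrow)
  1-0-1 → 0
  1-1 → 0
  1-1 → 0
  1-0 → 1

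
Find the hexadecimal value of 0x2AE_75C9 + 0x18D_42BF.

Add column by column in base 16, right to left:
  9+F = 8 carry 1
  C+B+1 = 8 carry 1
  5+2+1 = 8
  7+4 = B
  E+D = B carry 1
  A+8+1 = 3 carry 1
  2+1+1 = 4

0x43BB888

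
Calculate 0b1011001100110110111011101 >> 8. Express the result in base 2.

0b10110011001101101

Right shift by 8: drop the 8 least-significant bits.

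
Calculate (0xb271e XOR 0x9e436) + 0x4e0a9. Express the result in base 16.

First 0xb271e XOR 0x9e436 = 0x2c328.
Add column by column in base 16, right to left:
  8+9 = 1 carry 1
  2+a+1 = d
  3+0 = 3
  c+e = a carry 1
  2+4+1 = 7

0x7a3d1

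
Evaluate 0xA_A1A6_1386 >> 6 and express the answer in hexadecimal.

0x2A86984E

6 bits is not a whole number of base-16 digits; in binary: 101010100001101001100001001110000110 >> 6 = 101010100001101001100001001110.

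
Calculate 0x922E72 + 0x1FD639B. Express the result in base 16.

Add column by column in base 16, right to left:
  2+B = D
  7+9 = 0 carry 1
  E+3+1 = 2 carry 1
  2+6+1 = 9
  2+D = F
  9+F = 8 carry 1
  0+1+1 = 2

0x28F920D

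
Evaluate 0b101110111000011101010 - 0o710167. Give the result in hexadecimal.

0b101110111000011101010 = 0x1770EA in hexadecimal.
0o710167 = 0x39077 in hexadecimal.
Subtract column by column in base 16:
  A-7 → 3
  E-7 → 7
  0-0 → 0
  7-9 → E (borrow)
  7-3-1 → 3
  1-0 → 1

0x13E073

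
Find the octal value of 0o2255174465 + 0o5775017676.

0o10252214363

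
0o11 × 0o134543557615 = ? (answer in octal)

0o1502201355765

Multiply each base-8 digit by 9, carrying:
  5×9 = 45 → write 5 carry 5
  1×9+5 = 14 → write 6 carry 1
  6×9+1 = 55 → write 7 carry 6
  7×9+6 = 69 → write 5 carry 8
  5×9+8 = 53 → write 5 carry 6
  5×9+6 = 51 → write 3 carry 6
  3×9+6 = 33 → write 1 carry 4
  4×9+4 = 40 → write 0 carry 5
  5×9+5 = 50 → write 2 carry 6
  4×9+6 = 42 → write 2 carry 5
  3×9+5 = 32 → write 0 carry 4
  1×9+4 = 13 → write 5 carry 1
  remaining carry: 1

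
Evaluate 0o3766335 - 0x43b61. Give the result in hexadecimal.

0o3766335 = 0xfecdd in hexadecimal.
Subtract column by column in base 16:
  d-1 → c
  d-6 → 7
  c-b → 1
  e-3 → b
  f-4 → b

0xbb17c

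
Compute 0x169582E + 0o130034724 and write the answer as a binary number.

0x169582E = 0b1011010010101100000101110 in binary.
0o130034724 = 0b1011000000011100111010100 in binary.
Add column by column in base 2, right to left:
  0+0 = 0
  1+0 = 1
  1+1 = 0 carry 1
  1+0+1 = 0 carry 1
  0+1+1 = 0 carry 1
  1+0+1 = 0 carry 1
  0+1+1 = 0 carry 1
  0+1+1 = 0 carry 1
  0+1+1 = 0 carry 1
  0+0+1 = 1
  0+0 = 0
  1+1 = 0 carry 1
  1+1+1 = 1 carry 1
  0+1+1 = 0 carry 1
  1+0+1 = 0 carry 1
  0+0+1 = 1
  1+0 = 1
  0+0 = 0
  0+0 = 0
  1+0 = 1
  0+0 = 0
  1+1 = 0 carry 1
  1+1+1 = 1 carry 1
  0+0+1 = 1
  1+1 = 0 carry 1
  final carry 1

0b10110010011001001000000010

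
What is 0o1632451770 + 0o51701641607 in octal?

Add column by column in base 8, right to left:
  0+7 = 7
  7+0 = 7
  7+6 = 5 carry 1
  1+1+1 = 3
  5+4 = 1 carry 1
  4+6+1 = 3 carry 1
  2+1+1 = 4
  3+0 = 3
  6+7 = 5 carry 1
  1+1+1 = 3
  0+5 = 5

0o53534313577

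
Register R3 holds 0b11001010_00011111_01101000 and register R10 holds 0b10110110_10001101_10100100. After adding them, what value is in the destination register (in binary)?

Add column by column in base 2, right to left:
  0+0 = 0
  0+0 = 0
  0+1 = 1
  1+0 = 1
  0+0 = 0
  1+1 = 0 carry 1
  1+0+1 = 0 carry 1
  0+1+1 = 0 carry 1
  1+1+1 = 1 carry 1
  1+0+1 = 0 carry 1
  1+1+1 = 1 carry 1
  1+1+1 = 1 carry 1
  1+0+1 = 0 carry 1
  0+0+1 = 1
  0+0 = 0
  0+1 = 1
  0+0 = 0
  1+1 = 0 carry 1
  0+1+1 = 0 carry 1
  1+0+1 = 0 carry 1
  0+1+1 = 0 carry 1
  0+1+1 = 0 carry 1
  1+0+1 = 0 carry 1
  1+1+1 = 1 carry 1
  final carry 1

0b1100000001010110100001100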